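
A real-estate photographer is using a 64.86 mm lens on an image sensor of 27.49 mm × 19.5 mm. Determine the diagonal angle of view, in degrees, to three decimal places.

Sensor diagonal = √(27.49² + 19.5²) = √1135.9501 ≈ 33.7039 mm.
Angle of view α = 2·arctan(d/2f) with d = 33.7039 mm and f = 64.86 mm.
d/2f = 0.25982; arctan(0.25982) ≈ 14.5646°, so α ≈ 29.1291°.

29.129°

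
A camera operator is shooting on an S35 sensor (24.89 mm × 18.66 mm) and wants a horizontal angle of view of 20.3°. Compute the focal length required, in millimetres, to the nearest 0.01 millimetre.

From α = 2·arctan(w/2f) we get f = w / (2·tan(α/2)).
With w = 24.89 mm and α/2 = 10.15°, tan(α/2) ≈ 0.17903, so f ≈ 24.89 / 0.35806 ≈ 69.5144 mm.

69.51 mm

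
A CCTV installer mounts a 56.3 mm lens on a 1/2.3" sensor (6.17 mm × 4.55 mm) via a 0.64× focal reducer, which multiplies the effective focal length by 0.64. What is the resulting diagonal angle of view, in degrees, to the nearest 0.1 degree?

Effective focal length f = 56.3 × 0.64 = 36.032 mm.
Sensor diagonal = √(6.17² + 4.55²) = √58.7714 ≈ 7.6663 mm.
α = 2·arctan(7.666 / (2 × 36.032)) = 2·arctan(0.10638) ≈ 12.1447°.

12.1°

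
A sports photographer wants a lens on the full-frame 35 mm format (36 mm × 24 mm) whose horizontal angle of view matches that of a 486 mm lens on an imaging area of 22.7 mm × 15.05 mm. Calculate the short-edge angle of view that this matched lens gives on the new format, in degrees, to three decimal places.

Equal horizontal AOV ⇒ f₂ = f₁ · 36/22.7 = 486 × 1.58590 ≈ 770.7489 mm.
Short-edge AOV on the new format = 2·arctan(24 / (2 × 770.7489)) = 2·arctan(0.01557) ≈ 1.7840°.

1.784°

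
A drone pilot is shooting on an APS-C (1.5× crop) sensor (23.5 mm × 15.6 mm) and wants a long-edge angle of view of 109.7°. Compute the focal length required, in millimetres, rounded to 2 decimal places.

From α = 2·arctan(w/2f) we get f = w / (2·tan(α/2)).
With w = 23.5 mm and α/2 = 54.85°, tan(α/2) ≈ 1.42022, so f ≈ 23.5 / 2.84044 ≈ 8.2734 mm.

8.27 mm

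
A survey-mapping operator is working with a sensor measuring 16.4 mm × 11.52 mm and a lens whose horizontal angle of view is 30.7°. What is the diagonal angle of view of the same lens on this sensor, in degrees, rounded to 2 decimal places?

37.09°

From the horizontal AOV: f = 16.4 / (2·tan(15.35°)) = 16.4 / 0.54901 ≈ 29.8717 mm.
Sensor diagonal = √(16.4² + 11.52²) = √401.6704 ≈ 20.0417 mm.
Diagonal AOV = 2·arctan(20.0417 / (2 × 29.8717)) = 2·arctan(0.33546) ≈ 37.0894°.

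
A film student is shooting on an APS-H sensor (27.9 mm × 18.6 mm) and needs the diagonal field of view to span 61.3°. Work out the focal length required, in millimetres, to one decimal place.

28.3 mm

Sensor diagonal = √(27.9² + 18.6²) = √1124.3700 ≈ 33.5316 mm.
From α = 2·arctan(d/2f) we get f = d / (2·tan(α/2)).
With d = 33.5316 mm and α/2 = 30.65°, tan(α/2) ≈ 0.59258, so f ≈ 33.5316 / 1.18515 ≈ 28.2931 mm.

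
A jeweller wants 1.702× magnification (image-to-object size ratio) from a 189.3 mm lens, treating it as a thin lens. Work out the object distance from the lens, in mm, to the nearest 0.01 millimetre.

With m = dᵢ/dₒ and 1/f = 1/dₒ + 1/dᵢ, substituting dᵢ = m·dₒ gives 1/f = (1 + 1/m)/dₒ, hence dₒ = f·(1 + 1/m).
dₒ = 189.3 × (1 + 1/1.702) = 189.3 × 1.58754 ≈ 300.522 mm.

300.52 mm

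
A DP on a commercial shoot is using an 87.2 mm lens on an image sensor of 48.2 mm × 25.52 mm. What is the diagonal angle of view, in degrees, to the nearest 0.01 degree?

34.73°

Sensor diagonal = √(48.2² + 25.52²) = √2974.5104 ≈ 54.5391 mm.
Angle of view α = 2·arctan(d/2f) with d = 54.5391 mm and f = 87.2 mm.
d/2f = 0.31272; arctan(0.31272) ≈ 17.3657°, so α ≈ 34.7314°.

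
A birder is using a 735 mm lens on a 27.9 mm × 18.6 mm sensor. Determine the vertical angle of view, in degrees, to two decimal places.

1.45°

Angle of view α = 2·arctan(h/2f) with h = 18.6 mm and f = 735 mm.
h/2f = 0.01265; arctan(0.01265) ≈ 0.7249°, so α ≈ 1.4499°.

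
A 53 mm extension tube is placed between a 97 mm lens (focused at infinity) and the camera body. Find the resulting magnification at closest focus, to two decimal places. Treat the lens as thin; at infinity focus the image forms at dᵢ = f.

0.55×

The tube moves the image plane from f to f + e, so dᵢ = 97 + 53 = 150 mm. Focus is achieved when 1/f = 1/dₒ + 1/dᵢ, giving dₒ = 1/(1/f − 1/(f+e)).
Magnification m = dᵢ/dₒ = (f+e)·(1/f − 1/(f+e)) = e/f = 53/97 ≈ 0.5464.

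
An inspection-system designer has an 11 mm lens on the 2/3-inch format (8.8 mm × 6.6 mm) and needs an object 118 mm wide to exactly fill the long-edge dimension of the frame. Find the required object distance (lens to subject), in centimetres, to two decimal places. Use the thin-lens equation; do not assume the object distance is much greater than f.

15.85 cm

Magnification m = w/W = dᵢ/dₒ; combined with 1/f = 1/dₒ + 1/dᵢ this gives dₒ = f·(1 + W/w).
dₒ = 11 mm × (1 + 118/8.8) = 11 × 14.4091 ≈ 158.500 mm = 15.85 cm.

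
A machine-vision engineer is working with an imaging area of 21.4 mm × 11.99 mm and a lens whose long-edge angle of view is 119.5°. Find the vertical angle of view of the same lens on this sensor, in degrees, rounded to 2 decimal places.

87.71°

From the long-edge AOV: f = 21.4 / (2·tan(59.75°)) = 21.4 / 3.42946 ≈ 6.2401 mm.
Vertical AOV = 2·arctan(11.99 / (2 × 6.2401)) = 2·arctan(0.96073) ≈ 87.7052°.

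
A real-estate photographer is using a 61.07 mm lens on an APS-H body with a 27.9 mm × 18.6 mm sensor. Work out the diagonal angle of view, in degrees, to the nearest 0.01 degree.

30.70°

Sensor diagonal = √(27.9² + 18.6²) = √1124.3700 ≈ 33.5316 mm.
Angle of view α = 2·arctan(d/2f) with d = 33.5316 mm and f = 61.07 mm.
d/2f = 0.27453; arctan(0.27453) ≈ 15.3514°, so α ≈ 30.7029°.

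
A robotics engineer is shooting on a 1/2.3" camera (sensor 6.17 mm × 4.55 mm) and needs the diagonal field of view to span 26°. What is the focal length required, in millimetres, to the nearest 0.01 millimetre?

16.60 mm

Sensor diagonal = √(6.17² + 4.55²) = √58.7714 ≈ 7.6663 mm.
From α = 2·arctan(d/2f) we get f = d / (2·tan(α/2)).
With d = 7.6663 mm and α/2 = 13°, tan(α/2) ≈ 0.23087, so f ≈ 7.6663 / 0.46174 ≈ 16.6031 mm.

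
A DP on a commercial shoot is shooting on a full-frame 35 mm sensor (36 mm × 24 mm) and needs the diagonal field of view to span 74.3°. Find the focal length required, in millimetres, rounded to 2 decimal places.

Sensor diagonal = √(36² + 24²) = √1872.0000 ≈ 43.2666 mm.
From α = 2·arctan(d/2f) we get f = d / (2·tan(α/2)).
With d = 43.2666 mm and α/2 = 37.15°, tan(α/2) ≈ 0.75767, so f ≈ 43.2666 / 1.51533 ≈ 28.5525 mm.

28.55 mm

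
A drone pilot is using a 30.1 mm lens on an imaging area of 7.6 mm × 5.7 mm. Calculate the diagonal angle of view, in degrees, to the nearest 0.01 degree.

Sensor diagonal = √(7.6² + 5.7²) = √90.2500 ≈ 9.5000 mm.
Angle of view α = 2·arctan(d/2f) with d = 9.5000 mm and f = 30.1 mm.
d/2f = 0.15781; arctan(0.15781) ≈ 8.9677°, so α ≈ 17.9355°.

17.94°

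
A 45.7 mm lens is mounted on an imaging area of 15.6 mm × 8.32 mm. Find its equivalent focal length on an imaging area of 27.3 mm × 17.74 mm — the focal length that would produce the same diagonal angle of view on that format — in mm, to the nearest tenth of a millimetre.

Sensor diagonal = √(15.6² + 8.32²) = √312.5824 ≈ 17.6800 mm.
Sensor diagonal = √(27.3² + 17.74²) = √1059.9976 ≈ 32.5576 mm.
Equal angle of view means equal diagonal/f ratio, so f₂ = f₁ · (diagonal₂/diagonal₁) = 45.7 × 32.5576/17.6800.
f₂ = 45.7 × 1.84149 ≈ 84.156 mm.

84.2 mm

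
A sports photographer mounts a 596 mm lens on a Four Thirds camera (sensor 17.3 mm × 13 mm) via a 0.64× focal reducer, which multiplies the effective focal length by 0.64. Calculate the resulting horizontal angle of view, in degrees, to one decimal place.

Effective focal length f = 596 × 0.64 = 381.44 mm.
α = 2·arctan(17.3 / (2 × 381.44)) = 2·arctan(0.02268) ≈ 2.5982°.

2.6°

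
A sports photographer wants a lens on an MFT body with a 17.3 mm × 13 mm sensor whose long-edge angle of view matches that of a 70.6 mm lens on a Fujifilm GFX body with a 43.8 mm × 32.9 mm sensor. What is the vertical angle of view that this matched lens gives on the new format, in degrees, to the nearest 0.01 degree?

Equal long-edge AOV ⇒ f₂ = f₁ · 17.3/43.8 = 70.6 × 0.39498 ≈ 27.8854 mm.
Vertical AOV on the new format = 2·arctan(13 / (2 × 27.8854)) = 2·arctan(0.23310) ≈ 26.2424°.

26.24°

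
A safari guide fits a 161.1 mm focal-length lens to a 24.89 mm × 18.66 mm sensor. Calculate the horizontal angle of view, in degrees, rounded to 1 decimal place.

8.8°

Angle of view α = 2·arctan(w/2f) with w = 24.89 mm and f = 161.1 mm.
w/2f = 0.07725; arctan(0.07725) ≈ 4.4173°, so α ≈ 8.8347°.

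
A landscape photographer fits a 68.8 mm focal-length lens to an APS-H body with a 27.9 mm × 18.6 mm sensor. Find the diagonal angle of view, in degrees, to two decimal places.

27.39°

Sensor diagonal = √(27.9² + 18.6²) = √1124.3700 ≈ 33.5316 mm.
Angle of view α = 2·arctan(d/2f) with d = 33.5316 mm and f = 68.8 mm.
d/2f = 0.24369; arctan(0.24369) ≈ 13.6954°, so α ≈ 27.3909°.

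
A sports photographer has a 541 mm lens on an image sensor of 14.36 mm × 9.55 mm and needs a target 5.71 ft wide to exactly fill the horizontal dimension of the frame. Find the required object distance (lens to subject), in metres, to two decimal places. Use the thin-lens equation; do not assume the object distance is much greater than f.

66.11 m

W: 5.71 ft × 304.8 mm/ft = 1740.41 mm.
Magnification m = w/W = dᵢ/dₒ; combined with 1/f = 1/dₒ + 1/dᵢ this gives dₒ = f·(1 + W/w).
dₒ = 541 mm × (1 + 1740.41/14.36) = 541 × 122.1983 ≈ 66109.294 mm = 66.1093 m.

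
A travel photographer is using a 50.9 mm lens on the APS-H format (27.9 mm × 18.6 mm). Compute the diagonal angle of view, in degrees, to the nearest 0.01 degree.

36.46°

Sensor diagonal = √(27.9² + 18.6²) = √1124.3700 ≈ 33.5316 mm.
Angle of view α = 2·arctan(d/2f) with d = 33.5316 mm and f = 50.9 mm.
d/2f = 0.32939; arctan(0.32939) ≈ 18.2312°, so α ≈ 36.4625°.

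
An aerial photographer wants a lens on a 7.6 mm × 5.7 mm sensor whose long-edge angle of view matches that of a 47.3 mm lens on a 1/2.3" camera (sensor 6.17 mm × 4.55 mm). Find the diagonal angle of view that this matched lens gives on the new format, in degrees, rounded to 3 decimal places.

Equal long-edge AOV ⇒ f₂ = f₁ · 7.6/6.17 = 47.3 × 1.23177 ≈ 58.2626 mm.
Sensor diagonal = √(7.6² + 5.7²) = √90.2500 ≈ 9.5000 mm.
Diagonal AOV on the new format = 2·arctan(9.5000 / (2 × 58.2626)) = 2·arctan(0.08153) ≈ 9.3217°.

9.322°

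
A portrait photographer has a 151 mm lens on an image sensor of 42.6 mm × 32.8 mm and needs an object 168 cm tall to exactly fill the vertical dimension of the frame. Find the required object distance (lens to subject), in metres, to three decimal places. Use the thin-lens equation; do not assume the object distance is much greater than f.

7.885 m

W: 168 cm = 1680 mm.
Magnification m = h/W = dᵢ/dₒ; combined with 1/f = 1/dₒ + 1/dᵢ this gives dₒ = f·(1 + W/h).
dₒ = 151 mm × (1 + 1680/32.8) = 151 × 52.2195 ≈ 7885.146 mm = 7.88515 m.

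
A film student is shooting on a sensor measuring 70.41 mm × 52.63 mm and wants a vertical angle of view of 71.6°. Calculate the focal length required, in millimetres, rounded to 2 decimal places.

From α = 2·arctan(h/2f) we get f = h / (2·tan(α/2)).
With h = 52.63 mm and α/2 = 35.8°, tan(α/2) ≈ 0.72122, so f ≈ 52.63 / 1.44245 ≈ 36.4866 mm.

36.49 mm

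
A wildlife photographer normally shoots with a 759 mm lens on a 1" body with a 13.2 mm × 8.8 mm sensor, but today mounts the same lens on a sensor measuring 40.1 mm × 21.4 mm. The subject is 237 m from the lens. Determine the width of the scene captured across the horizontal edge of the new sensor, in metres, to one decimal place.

12.5 m

The focal length stays 759 mm; the relevant sensor dimension is now w = 40.1 mm. Object distance dₒ = 237 m = 237000 mm.
Thin-lens field width W = w·(dₒ − f)/f = 40.1 × (237000 − 759)/759 ≈ 12481.244 mm = 12.4812 m.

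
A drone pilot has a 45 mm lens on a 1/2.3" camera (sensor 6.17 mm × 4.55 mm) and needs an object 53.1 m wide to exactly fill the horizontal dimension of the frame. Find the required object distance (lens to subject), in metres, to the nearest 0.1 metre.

387.3 m

W: 53.1 m = 53100 mm.
Magnification m = w/W = dᵢ/dₒ; combined with 1/f = 1/dₒ + 1/dᵢ this gives dₒ = f·(1 + W/w).
dₒ = 45 mm × (1 + 53100/6.17) = 45 × 8607.1588 ≈ 387322.147 mm = 387.322 m.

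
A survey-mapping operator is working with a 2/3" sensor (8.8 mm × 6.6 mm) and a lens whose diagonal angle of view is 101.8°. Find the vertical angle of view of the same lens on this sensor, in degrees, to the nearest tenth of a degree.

72.9°

Sensor diagonal = √(8.8² + 6.6²) = √121.0000 ≈ 11.0000 mm.
From the diagonal AOV: f = 11.0000 / (2·tan(50.9°)) = 11.0000 / 2.46100 ≈ 4.4697 mm.
Vertical AOV = 2·arctan(6.6 / (2 × 4.4697)) = 2·arctan(0.73830) ≈ 72.8769°.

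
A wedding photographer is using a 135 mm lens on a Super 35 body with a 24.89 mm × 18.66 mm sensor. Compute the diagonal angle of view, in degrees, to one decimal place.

Sensor diagonal = √(24.89² + 18.66²) = √967.7077 ≈ 31.1080 mm.
Angle of view α = 2·arctan(d/2f) with d = 31.1080 mm and f = 135 mm.
d/2f = 0.11521; arctan(0.11521) ≈ 6.5723°, so α ≈ 13.1447°.

13.1°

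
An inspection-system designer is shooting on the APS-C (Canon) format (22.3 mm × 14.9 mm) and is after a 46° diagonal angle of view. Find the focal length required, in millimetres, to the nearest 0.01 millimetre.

31.59 mm

Sensor diagonal = √(22.3² + 14.9²) = √719.3000 ≈ 26.8198 mm.
From α = 2·arctan(d/2f) we get f = d / (2·tan(α/2)).
With d = 26.8198 mm and α/2 = 23°, tan(α/2) ≈ 0.42447, so f ≈ 26.8198 / 0.84895 ≈ 31.5917 mm.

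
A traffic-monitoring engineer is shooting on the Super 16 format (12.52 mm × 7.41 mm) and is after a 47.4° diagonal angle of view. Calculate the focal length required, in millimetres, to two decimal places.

16.57 mm

Sensor diagonal = √(12.52² + 7.41²) = √211.6585 ≈ 14.5485 mm.
From α = 2·arctan(d/2f) we get f = d / (2·tan(α/2)).
With d = 14.5485 mm and α/2 = 23.7°, tan(α/2) ≈ 0.43897, so f ≈ 14.5485 / 0.87794 ≈ 16.5712 mm.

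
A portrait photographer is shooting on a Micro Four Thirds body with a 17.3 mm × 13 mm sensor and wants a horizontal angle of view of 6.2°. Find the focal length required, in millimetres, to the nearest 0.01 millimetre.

159.72 mm

From α = 2·arctan(w/2f) we get f = w / (2·tan(α/2)).
With w = 17.3 mm and α/2 = 3.1°, tan(α/2) ≈ 0.05416, so f ≈ 17.3 / 0.10832 ≈ 159.7177 mm.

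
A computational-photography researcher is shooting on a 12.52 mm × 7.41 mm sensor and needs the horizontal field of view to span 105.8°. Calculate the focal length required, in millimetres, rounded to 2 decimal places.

From α = 2·arctan(w/2f) we get f = w / (2·tan(α/2)).
With w = 12.52 mm and α/2 = 52.9°, tan(α/2) ≈ 1.32224, so f ≈ 12.52 / 2.64447 ≈ 4.7344 mm.

4.73 mm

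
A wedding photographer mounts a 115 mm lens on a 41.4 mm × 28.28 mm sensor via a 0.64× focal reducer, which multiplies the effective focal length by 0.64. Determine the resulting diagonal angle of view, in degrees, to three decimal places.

37.618°

Effective focal length f = 115 × 0.64 = 73.6 mm.
Sensor diagonal = √(41.4² + 28.28²) = √2513.7184 ≈ 50.1370 mm.
α = 2·arctan(50.137 / (2 × 73.6)) = 2·arctan(0.34060) ≈ 37.6182°.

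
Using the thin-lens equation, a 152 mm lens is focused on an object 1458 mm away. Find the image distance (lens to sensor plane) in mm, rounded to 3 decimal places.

1/dᵢ = 1/f − 1/dₒ = 1/152 − 1/1458 = 0.0058931 mm⁻¹.
dᵢ = 1/0.0058931 ≈ 169.6907 mm.

169.691 mm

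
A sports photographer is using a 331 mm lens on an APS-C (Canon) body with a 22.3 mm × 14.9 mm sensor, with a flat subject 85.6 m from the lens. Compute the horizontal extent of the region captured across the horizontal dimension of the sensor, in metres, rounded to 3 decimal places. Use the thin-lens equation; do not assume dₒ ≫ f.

5.745 m

dₒ: 85.6 m = 85600 mm.
Similar triangles through the lens centre give W/dₒ = w/dᵢ; with 1/f = 1/dₒ + 1/dᵢ this gives W = w·(dₒ − f)/f.
W = 22.3 mm × (85600 − 331) / 331 = 22.3 × 257.6103 ≈ 5744.709 mm = 5.74471 m.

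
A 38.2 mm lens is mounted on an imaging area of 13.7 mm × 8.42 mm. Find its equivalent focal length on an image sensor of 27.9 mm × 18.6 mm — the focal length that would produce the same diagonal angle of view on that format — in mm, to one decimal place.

79.7 mm

Sensor diagonal = √(13.7² + 8.42²) = √258.5864 ≈ 16.0806 mm.
Sensor diagonal = √(27.9² + 18.6²) = √1124.3700 ≈ 33.5316 mm.
Equal angle of view means equal diagonal/f ratio, so f₂ = f₁ · (diagonal₂/diagonal₁) = 38.2 × 33.5316/16.0806.
f₂ = 38.2 × 2.08522 ≈ 79.655 mm.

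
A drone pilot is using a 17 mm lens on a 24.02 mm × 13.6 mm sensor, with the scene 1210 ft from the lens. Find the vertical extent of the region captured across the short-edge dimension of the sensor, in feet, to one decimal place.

dₒ: 1210 ft × 304.8 mm/ft = 368807.99 mm.
Similar triangles through the lens centre give W/dₒ = h/dᵢ; with 1/f = 1/dₒ + 1/dᵢ this gives W = h·(dₒ − f)/f.
W = 13.6 mm × (368808 − 17) / 17 = 13.6 × 21693.5875 ≈ 295032.791 mm = 295032.791/304.8 ft = 967.955 ft.

968.0 ft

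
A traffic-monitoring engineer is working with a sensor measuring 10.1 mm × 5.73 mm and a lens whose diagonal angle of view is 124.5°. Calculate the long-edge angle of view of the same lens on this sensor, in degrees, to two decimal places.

Sensor diagonal = √(10.1² + 5.73²) = √134.8429 ≈ 11.6122 mm.
From the diagonal AOV: f = 11.6122 / (2·tan(62.25°)) = 11.6122 / 3.80137 ≈ 3.0547 mm.
Long-edge AOV = 2·arctan(10.1 / (2 × 3.0547)) = 2·arctan(1.65317) ≈ 117.6607°.

117.66°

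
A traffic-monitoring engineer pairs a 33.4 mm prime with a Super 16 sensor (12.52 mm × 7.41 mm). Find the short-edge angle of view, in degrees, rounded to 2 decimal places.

12.66°

Angle of view α = 2·arctan(h/2f) with h = 7.41 mm and f = 33.4 mm.
h/2f = 0.11093; arctan(0.11093) ≈ 6.3298°, so α ≈ 12.6597°.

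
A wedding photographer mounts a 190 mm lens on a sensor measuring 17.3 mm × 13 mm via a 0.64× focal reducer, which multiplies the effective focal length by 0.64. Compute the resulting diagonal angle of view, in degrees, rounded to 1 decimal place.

Effective focal length f = 190 × 0.64 = 121.6 mm.
Sensor diagonal = √(17.3² + 13²) = √468.2900 ≈ 21.6400 mm.
α = 2·arctan(21.640 / (2 × 121.6)) = 2·arctan(0.08898) ≈ 10.1696°.

10.2°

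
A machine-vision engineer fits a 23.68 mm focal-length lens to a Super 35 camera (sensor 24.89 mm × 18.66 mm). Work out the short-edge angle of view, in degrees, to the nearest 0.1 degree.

43.0°

Angle of view α = 2·arctan(h/2f) with h = 18.66 mm and f = 23.68 mm.
h/2f = 0.39400; arctan(0.39400) ≈ 21.5046°, so α ≈ 43.0092°.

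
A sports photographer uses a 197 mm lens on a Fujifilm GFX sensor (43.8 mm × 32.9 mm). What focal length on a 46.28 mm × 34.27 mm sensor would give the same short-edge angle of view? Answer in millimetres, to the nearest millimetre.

205 mm

Equal angle of view means equal height/f ratio, so f₂ = f₁ · (height₂/height₁) = 197 × 34.27/32.9.
f₂ = 197 × 1.04164 ≈ 205.203 mm.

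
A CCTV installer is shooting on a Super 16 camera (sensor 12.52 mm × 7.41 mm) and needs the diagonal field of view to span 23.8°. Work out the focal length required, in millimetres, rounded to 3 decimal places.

34.519 mm

Sensor diagonal = √(12.52² + 7.41²) = √211.6585 ≈ 14.5485 mm.
From α = 2·arctan(d/2f) we get f = d / (2·tan(α/2)).
With d = 14.5485 mm and α/2 = 11.9°, tan(α/2) ≈ 0.21073, so f ≈ 14.5485 / 0.42147 ≈ 34.5188 mm.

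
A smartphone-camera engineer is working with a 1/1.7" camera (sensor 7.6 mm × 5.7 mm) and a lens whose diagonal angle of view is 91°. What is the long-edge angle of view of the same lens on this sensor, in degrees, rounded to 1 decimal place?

Sensor diagonal = √(7.6² + 5.7²) = √90.2500 ≈ 9.5000 mm.
From the diagonal AOV: f = 9.5000 / (2·tan(45.5°)) = 9.5000 / 2.03521 ≈ 4.6678 mm.
Long-edge AOV = 2·arctan(7.6 / (2 × 4.6678)) = 2·arctan(0.81409) ≈ 78.2971°.

78.3°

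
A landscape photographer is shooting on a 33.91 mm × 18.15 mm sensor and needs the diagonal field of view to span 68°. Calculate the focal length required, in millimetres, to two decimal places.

28.51 mm

Sensor diagonal = √(33.91² + 18.15²) = √1479.3106 ≈ 38.4618 mm.
From α = 2·arctan(d/2f) we get f = d / (2·tan(α/2)).
With d = 38.4618 mm and α/2 = 34°, tan(α/2) ≈ 0.67451, so f ≈ 38.4618 / 1.34902 ≈ 28.5110 mm.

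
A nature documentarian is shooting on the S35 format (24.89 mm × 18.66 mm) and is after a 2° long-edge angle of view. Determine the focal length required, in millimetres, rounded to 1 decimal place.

From α = 2·arctan(w/2f) we get f = w / (2·tan(α/2)).
With w = 24.89 mm and α/2 = 1°, tan(α/2) ≈ 0.01746, so f ≈ 24.89 / 0.03491 ≈ 712.9736 mm.

713.0 mm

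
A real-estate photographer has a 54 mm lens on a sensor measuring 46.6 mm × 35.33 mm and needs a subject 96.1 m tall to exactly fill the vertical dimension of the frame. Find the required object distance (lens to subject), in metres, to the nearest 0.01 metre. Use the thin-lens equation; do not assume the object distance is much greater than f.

W: 96.1 m = 96100 mm.
Magnification m = h/W = dᵢ/dₒ; combined with 1/f = 1/dₒ + 1/dᵢ this gives dₒ = f·(1 + W/h).
dₒ = 54 mm × (1 + 96100/35.33) = 54 × 2721.0679 ≈ 146937.668 mm = 146.938 m.

146.94 m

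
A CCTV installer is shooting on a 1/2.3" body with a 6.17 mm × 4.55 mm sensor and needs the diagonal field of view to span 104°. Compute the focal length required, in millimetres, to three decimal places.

Sensor diagonal = √(6.17² + 4.55²) = √58.7714 ≈ 7.6663 mm.
From α = 2·arctan(d/2f) we get f = d / (2·tan(α/2)).
With d = 7.6663 mm and α/2 = 52°, tan(α/2) ≈ 1.27994, so f ≈ 7.6663 / 2.55988 ≈ 2.9948 mm.

2.995 mm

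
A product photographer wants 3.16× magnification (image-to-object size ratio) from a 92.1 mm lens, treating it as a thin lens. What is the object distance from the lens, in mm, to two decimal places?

121.25 mm

With m = dᵢ/dₒ and 1/f = 1/dₒ + 1/dᵢ, substituting dᵢ = m·dₒ gives 1/f = (1 + 1/m)/dₒ, hence dₒ = f·(1 + 1/m).
dₒ = 92.1 × (1 + 1/3.16) = 92.1 × 1.31646 ≈ 121.246 mm.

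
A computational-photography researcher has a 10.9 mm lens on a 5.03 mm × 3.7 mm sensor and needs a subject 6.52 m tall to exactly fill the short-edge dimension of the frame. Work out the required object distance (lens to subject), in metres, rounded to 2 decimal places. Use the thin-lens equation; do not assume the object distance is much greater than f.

19.22 m

W: 6.52 m = 6520 mm.
Magnification m = h/W = dᵢ/dₒ; combined with 1/f = 1/dₒ + 1/dᵢ this gives dₒ = f·(1 + W/h).
dₒ = 10.9 mm × (1 + 6520/3.7) = 10.9 × 1763.1622 ≈ 19218.468 mm = 19.2185 m.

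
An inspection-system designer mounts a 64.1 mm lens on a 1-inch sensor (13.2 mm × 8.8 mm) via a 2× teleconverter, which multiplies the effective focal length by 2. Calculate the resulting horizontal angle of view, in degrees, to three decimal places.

Effective focal length f = 64.1 × 2 = 128.2 mm.
α = 2·arctan(13.2 / (2 × 128.2)) = 2·arctan(0.05148) ≈ 5.8942°.

5.894°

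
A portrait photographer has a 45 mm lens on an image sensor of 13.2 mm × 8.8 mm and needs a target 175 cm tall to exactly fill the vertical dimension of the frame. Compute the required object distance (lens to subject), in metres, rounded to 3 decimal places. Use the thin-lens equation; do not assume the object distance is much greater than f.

8.994 m

W: 175 cm = 1750 mm.
Magnification m = h/W = dᵢ/dₒ; combined with 1/f = 1/dₒ + 1/dᵢ this gives dₒ = f·(1 + W/h).
dₒ = 45 mm × (1 + 1750/8.8) = 45 × 199.8636 ≈ 8993.864 mm = 8.99386 m.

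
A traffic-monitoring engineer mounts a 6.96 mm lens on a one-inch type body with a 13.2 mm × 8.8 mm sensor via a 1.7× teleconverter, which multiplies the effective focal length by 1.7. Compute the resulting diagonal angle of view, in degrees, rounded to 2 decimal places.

Effective focal length f = 6.96 × 1.7 = 11.832 mm.
Sensor diagonal = √(13.2² + 8.8²) = √251.6800 ≈ 15.8644 mm.
α = 2·arctan(15.864 / (2 × 11.832)) = 2·arctan(0.67040) ≈ 67.6761°.

67.68°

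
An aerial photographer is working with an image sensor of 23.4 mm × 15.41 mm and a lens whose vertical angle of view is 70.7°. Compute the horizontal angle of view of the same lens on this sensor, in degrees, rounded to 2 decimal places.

From the vertical AOV: f = 15.41 / (2·tan(35.35°)) = 15.41 / 1.41870 ≈ 10.8621 mm.
Horizontal AOV = 2·arctan(23.4 / (2 × 10.8621)) = 2·arctan(1.07714) ≈ 94.2540°.

94.25°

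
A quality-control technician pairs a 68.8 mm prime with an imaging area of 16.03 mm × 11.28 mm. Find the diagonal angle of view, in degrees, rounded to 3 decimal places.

Sensor diagonal = √(16.03² + 11.28²) = √384.1993 ≈ 19.6010 mm.
Angle of view α = 2·arctan(d/2f) with d = 19.6010 mm and f = 68.8 mm.
d/2f = 0.14245; arctan(0.14245) ≈ 8.1072°, so α ≈ 16.2144°.

16.214°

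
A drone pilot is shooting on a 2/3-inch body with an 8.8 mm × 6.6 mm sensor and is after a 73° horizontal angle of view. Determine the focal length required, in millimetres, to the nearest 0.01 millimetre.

From α = 2·arctan(w/2f) we get f = w / (2·tan(α/2)).
With w = 8.8 mm and α/2 = 36.5°, tan(α/2) ≈ 0.73996, so f ≈ 8.8 / 1.47992 ≈ 5.9463 mm.

5.95 mm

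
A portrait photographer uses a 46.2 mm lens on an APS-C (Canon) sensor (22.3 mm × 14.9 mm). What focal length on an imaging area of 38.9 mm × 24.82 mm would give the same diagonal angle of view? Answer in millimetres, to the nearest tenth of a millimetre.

Sensor diagonal = √(22.3² + 14.9²) = √719.3000 ≈ 26.8198 mm.
Sensor diagonal = √(38.9² + 24.82²) = √2129.2424 ≈ 46.1437 mm.
Equal angle of view means equal diagonal/f ratio, so f₂ = f₁ · (diagonal₂/diagonal₁) = 46.2 × 46.1437/26.8198.
f₂ = 46.2 × 1.72051 ≈ 79.488 mm.

79.5 mm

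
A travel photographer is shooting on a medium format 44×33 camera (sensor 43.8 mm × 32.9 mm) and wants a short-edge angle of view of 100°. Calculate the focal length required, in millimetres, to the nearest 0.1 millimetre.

13.8 mm

From α = 2·arctan(h/2f) we get f = h / (2·tan(α/2)).
With h = 32.9 mm and α/2 = 50°, tan(α/2) ≈ 1.19175, so f ≈ 32.9 / 2.38351 ≈ 13.8032 mm.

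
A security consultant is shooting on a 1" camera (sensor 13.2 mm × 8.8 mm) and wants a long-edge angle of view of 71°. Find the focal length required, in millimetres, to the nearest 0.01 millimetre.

From α = 2·arctan(w/2f) we get f = w / (2·tan(α/2)).
With w = 13.2 mm and α/2 = 35.5°, tan(α/2) ≈ 0.71329, so f ≈ 13.2 / 1.42659 ≈ 9.2529 mm.

9.25 mm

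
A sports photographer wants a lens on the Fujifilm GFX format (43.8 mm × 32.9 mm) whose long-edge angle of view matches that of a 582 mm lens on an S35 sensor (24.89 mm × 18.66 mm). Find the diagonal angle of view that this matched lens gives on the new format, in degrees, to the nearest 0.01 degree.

Equal long-edge AOV ⇒ f₂ = f₁ · 43.8/24.89 = 582 × 1.75974 ≈ 1024.1703 mm.
Sensor diagonal = √(43.8² + 32.9²) = √3000.8500 ≈ 54.7800 mm.
Diagonal AOV on the new format = 2·arctan(54.7800 / (2 × 1024.1703)) = 2·arctan(0.02674) ≈ 3.0639°.

3.06°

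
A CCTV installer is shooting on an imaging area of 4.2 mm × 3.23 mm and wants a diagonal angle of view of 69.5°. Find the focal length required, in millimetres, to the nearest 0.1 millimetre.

3.8 mm

Sensor diagonal = √(4.2² + 3.23²) = √28.0729 ≈ 5.2984 mm.
From α = 2·arctan(d/2f) we get f = d / (2·tan(α/2)).
With d = 5.2984 mm and α/2 = 34.75°, tan(α/2) ≈ 0.69372, so f ≈ 5.2984 / 1.38745 ≈ 3.8188 mm.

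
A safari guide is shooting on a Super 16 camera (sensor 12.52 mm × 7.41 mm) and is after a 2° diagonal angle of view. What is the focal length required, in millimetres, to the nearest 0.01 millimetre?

416.74 mm

Sensor diagonal = √(12.52² + 7.41²) = √211.6585 ≈ 14.5485 mm.
From α = 2·arctan(d/2f) we get f = d / (2·tan(α/2)).
With d = 14.5485 mm and α/2 = 1°, tan(α/2) ≈ 0.01746, so f ≈ 14.5485 / 0.03491 ≈ 416.7412 mm.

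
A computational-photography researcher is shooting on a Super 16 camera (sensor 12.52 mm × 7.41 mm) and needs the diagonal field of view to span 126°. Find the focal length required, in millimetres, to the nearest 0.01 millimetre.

Sensor diagonal = √(12.52² + 7.41²) = √211.6585 ≈ 14.5485 mm.
From α = 2·arctan(d/2f) we get f = d / (2·tan(α/2)).
With d = 14.5485 mm and α/2 = 63°, tan(α/2) ≈ 1.96261, so f ≈ 14.5485 / 3.92522 ≈ 3.7064 mm.

3.71 mm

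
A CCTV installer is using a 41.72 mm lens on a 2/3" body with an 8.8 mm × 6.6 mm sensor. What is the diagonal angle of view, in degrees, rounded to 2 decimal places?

Sensor diagonal = √(8.8² + 6.6²) = √121.0000 ≈ 11.0000 mm.
Angle of view α = 2·arctan(d/2f) with d = 11.0000 mm and f = 41.72 mm.
d/2f = 0.13183; arctan(0.13183) ≈ 7.5101°, so α ≈ 15.0201°.

15.02°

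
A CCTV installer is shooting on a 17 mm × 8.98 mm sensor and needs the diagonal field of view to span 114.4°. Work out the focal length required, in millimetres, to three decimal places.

6.195 mm

Sensor diagonal = √(17² + 8.98²) = √369.6404 ≈ 19.2260 mm.
From α = 2·arctan(d/2f) we get f = d / (2·tan(α/2)).
With d = 19.2260 mm and α/2 = 57.2°, tan(α/2) ≈ 1.55170, so f ≈ 19.2260 / 3.10339 ≈ 6.1952 mm.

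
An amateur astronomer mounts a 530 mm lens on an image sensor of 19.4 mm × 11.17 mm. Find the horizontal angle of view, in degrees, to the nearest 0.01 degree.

Angle of view α = 2·arctan(w/2f) with w = 19.4 mm and f = 530 mm.
w/2f = 0.01830; arctan(0.01830) ≈ 1.0485°, so α ≈ 2.0970°.

2.10°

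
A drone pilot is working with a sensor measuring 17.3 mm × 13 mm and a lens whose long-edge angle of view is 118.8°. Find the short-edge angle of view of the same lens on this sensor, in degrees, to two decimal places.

103.59°

From the long-edge AOV: f = 17.3 / (2·tan(59.4°)) = 17.3 / 3.38182 ≈ 5.1156 mm.
Short-edge AOV = 2·arctan(13 / (2 × 5.1156)) = 2·arctan(1.27062) ≈ 103.5935°.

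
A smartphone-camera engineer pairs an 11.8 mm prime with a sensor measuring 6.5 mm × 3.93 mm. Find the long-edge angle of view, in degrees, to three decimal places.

30.798°

Angle of view α = 2·arctan(w/2f) with w = 6.5 mm and f = 11.8 mm.
w/2f = 0.27542; arctan(0.27542) ≈ 15.3988°, so α ≈ 30.7976°.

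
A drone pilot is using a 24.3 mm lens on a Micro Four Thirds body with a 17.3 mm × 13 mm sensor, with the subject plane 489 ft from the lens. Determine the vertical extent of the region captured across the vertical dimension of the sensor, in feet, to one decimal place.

261.6 ft

dₒ: 489 ft × 304.8 mm/ft = 149047.20 mm.
Similar triangles through the lens centre give W/dₒ = h/dᵢ; with 1/f = 1/dₒ + 1/dᵢ this gives W = h·(dₒ − f)/f.
W = 13 mm × (149047 − 24.3) / 24.3 = 13 × 6132.6294 ≈ 79724.183 mm = 79724.183/304.8 ft = 261.562 ft.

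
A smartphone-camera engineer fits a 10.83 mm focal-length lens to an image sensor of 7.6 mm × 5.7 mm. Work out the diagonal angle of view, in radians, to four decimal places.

Sensor diagonal = √(7.6² + 5.7²) = √90.2500 ≈ 9.5000 mm.
Angle of view α = 2·arctan(d/2f) with d = 9.5000 mm and f = 10.83 mm.
d/2f = 0.43860; arctan(0.43860) ≈ 0.4133 rad, so α ≈ 0.8267 rad.

0.8267 rad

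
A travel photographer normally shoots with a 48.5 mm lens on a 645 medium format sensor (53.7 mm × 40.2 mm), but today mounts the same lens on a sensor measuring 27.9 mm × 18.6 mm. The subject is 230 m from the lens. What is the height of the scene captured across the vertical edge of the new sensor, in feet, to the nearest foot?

The focal length stays 48.5 mm; the relevant sensor dimension is now h = 18.6 mm. Object distance dₒ = 230 m = 230000 mm.
Thin-lens field height W = h·(dₒ − f)/f = 18.6 × (230000 − 48.5)/48.5 ≈ 88187.586 mm = 88187.586/304.8 ft = 289.329 ft.

289 ft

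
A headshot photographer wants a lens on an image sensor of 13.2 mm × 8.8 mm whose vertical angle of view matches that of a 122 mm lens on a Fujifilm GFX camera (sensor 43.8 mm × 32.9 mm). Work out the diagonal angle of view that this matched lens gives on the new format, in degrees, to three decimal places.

Equal vertical AOV ⇒ f₂ = f₁ · 8.8/32.9 = 122 × 0.26748 ≈ 32.6322 mm.
Sensor diagonal = √(13.2² + 8.8²) = √251.6800 ≈ 15.8644 mm.
Diagonal AOV on the new format = 2·arctan(15.8644 / (2 × 32.6322)) = 2·arctan(0.24308) ≈ 27.3249°.

27.325°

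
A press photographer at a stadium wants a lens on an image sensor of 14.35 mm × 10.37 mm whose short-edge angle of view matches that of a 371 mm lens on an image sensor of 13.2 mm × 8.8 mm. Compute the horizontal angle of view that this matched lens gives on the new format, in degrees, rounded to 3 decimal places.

Equal short-edge AOV ⇒ f₂ = f₁ · 10.37/8.8 = 371 × 1.17841 ≈ 437.1898 mm.
Horizontal AOV on the new format = 2·arctan(14.35 / (2 × 437.1898)) = 2·arctan(0.01641) ≈ 1.8805°.

1.880°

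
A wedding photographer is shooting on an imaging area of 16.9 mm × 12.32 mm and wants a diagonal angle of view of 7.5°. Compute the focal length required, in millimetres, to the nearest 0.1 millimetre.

159.5 mm

Sensor diagonal = √(16.9² + 12.32²) = √437.3924 ≈ 20.9139 mm.
From α = 2·arctan(d/2f) we get f = d / (2·tan(α/2)).
With d = 20.9139 mm and α/2 = 3.75°, tan(α/2) ≈ 0.06554, so f ≈ 20.9139 / 0.13109 ≈ 159.5424 mm.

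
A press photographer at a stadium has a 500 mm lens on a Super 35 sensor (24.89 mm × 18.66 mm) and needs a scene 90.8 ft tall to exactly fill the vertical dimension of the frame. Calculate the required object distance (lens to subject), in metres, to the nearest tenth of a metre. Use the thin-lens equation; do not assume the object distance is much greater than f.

W: 90.8 ft × 304.8 mm/ft = 27675.84 mm.
Magnification m = h/W = dᵢ/dₒ; combined with 1/f = 1/dₒ + 1/dᵢ this gives dₒ = f·(1 + W/h).
dₒ = 500 mm × (1 + 27675.8/18.66) = 500 × 1484.1639 ≈ 742081.970 mm = 742.082 m.

742.1 m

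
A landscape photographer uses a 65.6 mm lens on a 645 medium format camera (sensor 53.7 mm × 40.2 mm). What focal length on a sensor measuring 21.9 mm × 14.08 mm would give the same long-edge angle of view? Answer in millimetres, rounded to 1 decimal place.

Equal angle of view means equal width/f ratio, so f₂ = f₁ · (width₂/width₁) = 65.6 × 21.9/53.7.
f₂ = 65.6 × 0.40782 ≈ 26.753 mm.

26.8 mm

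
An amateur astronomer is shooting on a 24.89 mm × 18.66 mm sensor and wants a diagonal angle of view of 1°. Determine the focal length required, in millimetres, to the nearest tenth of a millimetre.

Sensor diagonal = √(24.89² + 18.66²) = √967.7077 ≈ 31.1080 mm.
From α = 2·arctan(d/2f) we get f = d / (2·tan(α/2)).
With d = 31.1080 mm and α/2 = 0.5°, tan(α/2) ≈ 0.00873, so f ≈ 31.1080 / 0.01745 ≈ 1782.3119 mm.

1782.3 mm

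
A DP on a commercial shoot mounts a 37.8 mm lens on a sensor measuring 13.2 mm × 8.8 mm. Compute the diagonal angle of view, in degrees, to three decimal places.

Sensor diagonal = √(13.2² + 8.8²) = √251.6800 ≈ 15.8644 mm.
Angle of view α = 2·arctan(d/2f) with d = 15.8644 mm and f = 37.8 mm.
d/2f = 0.20985; arctan(0.20985) ≈ 11.8514°, so α ≈ 23.7028°.

23.703°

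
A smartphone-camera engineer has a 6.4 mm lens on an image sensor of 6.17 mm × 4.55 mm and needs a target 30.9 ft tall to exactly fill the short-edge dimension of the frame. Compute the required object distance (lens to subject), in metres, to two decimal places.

13.25 m

W: 30.9 ft × 304.8 mm/ft = 9418.32 mm.
Magnification m = h/W = dᵢ/dₒ; combined with 1/f = 1/dₒ + 1/dᵢ this gives dₒ = f·(1 + W/h).
dₒ = 6.4 mm × (1 + 9418.32/4.55) = 6.4 × 2070.9604 ≈ 13254.146 mm = 13.2541 m.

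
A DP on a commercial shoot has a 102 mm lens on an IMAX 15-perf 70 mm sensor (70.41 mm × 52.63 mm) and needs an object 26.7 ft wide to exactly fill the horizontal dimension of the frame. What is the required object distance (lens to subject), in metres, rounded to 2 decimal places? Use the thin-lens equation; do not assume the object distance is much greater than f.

11.89 m

W: 26.7 ft × 304.8 mm/ft = 8138.16 mm.
Magnification m = w/W = dᵢ/dₒ; combined with 1/f = 1/dₒ + 1/dᵢ this gives dₒ = f·(1 + W/w).
dₒ = 102 mm × (1 + 8138.16/70.41) = 102 × 116.5824 ≈ 11891.409 mm = 11.8914 m.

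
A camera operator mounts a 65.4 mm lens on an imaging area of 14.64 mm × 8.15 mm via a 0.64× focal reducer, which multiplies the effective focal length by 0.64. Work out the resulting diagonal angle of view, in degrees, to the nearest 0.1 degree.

Effective focal length f = 65.4 × 0.64 = 41.856 mm.
Sensor diagonal = √(14.64² + 8.15²) = √280.7521 ≈ 16.7557 mm.
α = 2·arctan(16.756 / (2 × 41.856)) = 2·arctan(0.20016) ≈ 22.6373°.

22.6°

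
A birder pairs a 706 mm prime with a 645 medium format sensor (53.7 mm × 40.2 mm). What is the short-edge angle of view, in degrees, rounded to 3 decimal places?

Angle of view α = 2·arctan(h/2f) with h = 40.2 mm and f = 706 mm.
h/2f = 0.02847; arctan(0.02847) ≈ 1.6308°, so α ≈ 3.2616°.

3.262°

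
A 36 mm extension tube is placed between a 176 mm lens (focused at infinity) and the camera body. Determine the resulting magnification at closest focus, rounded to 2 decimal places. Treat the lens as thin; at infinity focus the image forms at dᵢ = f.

0.20×

The tube moves the image plane from f to f + e, so dᵢ = 176 + 36 = 212 mm. Focus is achieved when 1/f = 1/dₒ + 1/dᵢ, giving dₒ = 1/(1/f − 1/(f+e)).
Magnification m = dᵢ/dₒ = (f+e)·(1/f − 1/(f+e)) = e/f = 36/176 ≈ 0.2045.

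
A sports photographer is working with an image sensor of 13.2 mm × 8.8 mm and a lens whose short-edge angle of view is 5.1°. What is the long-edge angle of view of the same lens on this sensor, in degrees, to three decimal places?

From the short-edge AOV: f = 8.8 / (2·tan(2.55°)) = 8.8 / 0.08907 ≈ 98.7980 mm.
Long-edge AOV = 2·arctan(13.2 / (2 × 98.7980)) = 2·arctan(0.06680) ≈ 7.6437°.

7.644°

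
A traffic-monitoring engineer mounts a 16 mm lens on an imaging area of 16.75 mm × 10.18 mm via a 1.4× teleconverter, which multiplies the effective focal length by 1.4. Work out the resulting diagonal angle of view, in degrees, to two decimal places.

Effective focal length f = 16 × 1.4 = 22.4 mm.
Sensor diagonal = √(16.75² + 10.18²) = √384.1949 ≈ 19.6009 mm.
α = 2·arctan(19.601 / (2 × 22.4)) = 2·arctan(0.43752) ≈ 47.2607°.

47.26°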